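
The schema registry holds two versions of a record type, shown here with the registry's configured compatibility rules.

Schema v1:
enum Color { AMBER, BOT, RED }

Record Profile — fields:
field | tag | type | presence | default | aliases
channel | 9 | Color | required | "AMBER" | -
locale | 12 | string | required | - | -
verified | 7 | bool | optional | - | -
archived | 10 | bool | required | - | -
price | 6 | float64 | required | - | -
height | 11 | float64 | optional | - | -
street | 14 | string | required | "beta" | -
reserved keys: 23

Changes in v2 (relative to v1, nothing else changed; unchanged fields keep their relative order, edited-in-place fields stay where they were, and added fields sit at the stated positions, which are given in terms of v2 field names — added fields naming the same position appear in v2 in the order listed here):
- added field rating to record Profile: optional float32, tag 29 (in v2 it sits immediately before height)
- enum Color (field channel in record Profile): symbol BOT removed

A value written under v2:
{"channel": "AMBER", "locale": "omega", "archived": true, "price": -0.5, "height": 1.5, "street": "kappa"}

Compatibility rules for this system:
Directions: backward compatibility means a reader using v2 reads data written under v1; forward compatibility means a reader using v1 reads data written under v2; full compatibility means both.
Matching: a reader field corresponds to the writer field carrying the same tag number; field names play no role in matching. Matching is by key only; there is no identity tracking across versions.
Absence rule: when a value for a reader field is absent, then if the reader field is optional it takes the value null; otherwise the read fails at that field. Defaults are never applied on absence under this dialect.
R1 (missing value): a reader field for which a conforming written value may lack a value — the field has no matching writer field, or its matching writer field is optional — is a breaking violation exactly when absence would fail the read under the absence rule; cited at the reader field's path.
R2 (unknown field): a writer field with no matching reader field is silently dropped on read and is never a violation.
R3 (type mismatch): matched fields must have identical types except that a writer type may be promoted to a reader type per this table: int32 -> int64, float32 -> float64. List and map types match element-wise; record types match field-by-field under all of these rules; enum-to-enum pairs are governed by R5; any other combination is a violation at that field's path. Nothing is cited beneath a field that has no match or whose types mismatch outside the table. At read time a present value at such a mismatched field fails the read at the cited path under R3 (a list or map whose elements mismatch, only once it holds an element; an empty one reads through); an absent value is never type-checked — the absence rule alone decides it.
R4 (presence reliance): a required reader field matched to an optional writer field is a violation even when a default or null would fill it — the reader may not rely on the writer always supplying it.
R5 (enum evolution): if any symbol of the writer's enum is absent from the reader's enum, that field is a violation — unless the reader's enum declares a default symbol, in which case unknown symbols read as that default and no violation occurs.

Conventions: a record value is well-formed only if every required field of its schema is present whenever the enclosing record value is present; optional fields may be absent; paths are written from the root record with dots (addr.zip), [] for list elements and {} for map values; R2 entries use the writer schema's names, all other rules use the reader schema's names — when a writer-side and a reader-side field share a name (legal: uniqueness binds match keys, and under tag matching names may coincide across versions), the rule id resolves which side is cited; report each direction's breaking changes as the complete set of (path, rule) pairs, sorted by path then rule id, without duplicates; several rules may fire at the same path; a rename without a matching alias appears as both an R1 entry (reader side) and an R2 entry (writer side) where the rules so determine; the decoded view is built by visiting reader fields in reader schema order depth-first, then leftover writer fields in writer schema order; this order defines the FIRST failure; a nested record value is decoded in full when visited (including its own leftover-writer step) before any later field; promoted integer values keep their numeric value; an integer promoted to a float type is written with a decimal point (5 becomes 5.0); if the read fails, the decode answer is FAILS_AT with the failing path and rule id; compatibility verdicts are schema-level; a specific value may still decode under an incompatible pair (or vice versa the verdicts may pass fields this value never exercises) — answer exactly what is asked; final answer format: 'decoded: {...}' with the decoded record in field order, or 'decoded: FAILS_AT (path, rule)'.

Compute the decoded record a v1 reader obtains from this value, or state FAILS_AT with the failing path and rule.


each type pair in Profile: writer, then reader
decoding the Profile value with the v1 reader:
  channel := "AMBER"
  locale := "omega"
  verified := null (absent, optional -> null)
  archived := true
  price := -0.5
  height := 1.5
  street := "kappa"
  => decoded: {"channel": "AMBER", "locale": "omega", "verified": null, "archived": true, "price": -0.5, "height": 1.5, "street": "kappa"}
diffs on Profile not affecting the asked answer:
  added field rating to record Profile: optional float32, tag 29 (in v2 it sits immediately before height) -> no rule fires on it and the decoded Profile view is identical with or without it
  enum Color (field channel in record Profile): symbol BOT removed -> schema-level compatibility only; this Profile value's decode is unchanged

decoded: {"channel": "AMBER", "locale": "omega", "verified": null, "archived": true, "price": -0.5, "height": 1.5, "street": "kappa"}


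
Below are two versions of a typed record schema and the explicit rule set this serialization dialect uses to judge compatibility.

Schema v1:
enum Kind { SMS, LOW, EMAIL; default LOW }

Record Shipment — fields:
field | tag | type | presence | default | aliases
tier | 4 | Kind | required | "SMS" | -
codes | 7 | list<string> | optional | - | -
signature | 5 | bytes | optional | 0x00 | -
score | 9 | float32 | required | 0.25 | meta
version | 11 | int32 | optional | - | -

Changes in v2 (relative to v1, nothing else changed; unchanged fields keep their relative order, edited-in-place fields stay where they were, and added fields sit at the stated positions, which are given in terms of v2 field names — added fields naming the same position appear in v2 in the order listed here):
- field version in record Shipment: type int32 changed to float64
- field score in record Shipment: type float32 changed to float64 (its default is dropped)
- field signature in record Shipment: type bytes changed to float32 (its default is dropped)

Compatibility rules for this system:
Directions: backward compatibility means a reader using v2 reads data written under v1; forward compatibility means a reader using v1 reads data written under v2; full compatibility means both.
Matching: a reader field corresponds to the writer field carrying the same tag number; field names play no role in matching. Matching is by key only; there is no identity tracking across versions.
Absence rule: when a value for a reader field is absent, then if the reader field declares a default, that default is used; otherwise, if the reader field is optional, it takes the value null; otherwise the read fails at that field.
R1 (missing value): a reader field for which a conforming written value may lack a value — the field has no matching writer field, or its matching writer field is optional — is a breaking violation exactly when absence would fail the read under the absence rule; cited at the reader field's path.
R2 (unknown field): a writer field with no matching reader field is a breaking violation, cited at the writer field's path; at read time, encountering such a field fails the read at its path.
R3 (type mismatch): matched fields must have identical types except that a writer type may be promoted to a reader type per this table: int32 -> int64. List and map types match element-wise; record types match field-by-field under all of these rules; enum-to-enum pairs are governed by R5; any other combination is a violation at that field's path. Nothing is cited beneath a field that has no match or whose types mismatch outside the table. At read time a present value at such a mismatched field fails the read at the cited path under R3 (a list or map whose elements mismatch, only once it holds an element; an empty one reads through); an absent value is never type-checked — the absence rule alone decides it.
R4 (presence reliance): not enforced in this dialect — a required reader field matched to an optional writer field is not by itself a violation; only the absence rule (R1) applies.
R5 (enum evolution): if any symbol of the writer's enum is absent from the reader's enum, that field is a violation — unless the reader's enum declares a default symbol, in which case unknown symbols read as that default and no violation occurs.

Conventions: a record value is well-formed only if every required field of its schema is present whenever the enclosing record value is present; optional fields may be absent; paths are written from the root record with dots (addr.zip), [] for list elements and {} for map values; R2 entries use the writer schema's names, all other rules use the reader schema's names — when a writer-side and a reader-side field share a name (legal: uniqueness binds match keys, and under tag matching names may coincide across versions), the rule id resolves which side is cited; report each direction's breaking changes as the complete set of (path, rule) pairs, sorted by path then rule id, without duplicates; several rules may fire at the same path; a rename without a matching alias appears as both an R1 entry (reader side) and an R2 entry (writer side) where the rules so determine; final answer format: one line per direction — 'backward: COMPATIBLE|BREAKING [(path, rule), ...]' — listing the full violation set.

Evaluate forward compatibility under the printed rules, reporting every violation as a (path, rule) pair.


forward: BREAKING [(score, R3), (signature, R3), (version, R3)]

in Shipment below, arrows point writer -> reader
checking forward for Shipment: reader v1 against writer v2:
  writer required, Kind -> Kind: reader tier maps from writer tier
  writer optional, list<string> -> list<string>: reader codes maps from writer codes
  writer optional, float32 -> bytes: reader signature maps from writer signature
  writer required, float64 -> float32: reader score maps from writer score
  writer optional, float64 -> int32: reader version maps from writer version
  rule R3 violated at score
  rule R3 violated at signature
  rule R3 violated at version
  => forward: BREAKING (3)


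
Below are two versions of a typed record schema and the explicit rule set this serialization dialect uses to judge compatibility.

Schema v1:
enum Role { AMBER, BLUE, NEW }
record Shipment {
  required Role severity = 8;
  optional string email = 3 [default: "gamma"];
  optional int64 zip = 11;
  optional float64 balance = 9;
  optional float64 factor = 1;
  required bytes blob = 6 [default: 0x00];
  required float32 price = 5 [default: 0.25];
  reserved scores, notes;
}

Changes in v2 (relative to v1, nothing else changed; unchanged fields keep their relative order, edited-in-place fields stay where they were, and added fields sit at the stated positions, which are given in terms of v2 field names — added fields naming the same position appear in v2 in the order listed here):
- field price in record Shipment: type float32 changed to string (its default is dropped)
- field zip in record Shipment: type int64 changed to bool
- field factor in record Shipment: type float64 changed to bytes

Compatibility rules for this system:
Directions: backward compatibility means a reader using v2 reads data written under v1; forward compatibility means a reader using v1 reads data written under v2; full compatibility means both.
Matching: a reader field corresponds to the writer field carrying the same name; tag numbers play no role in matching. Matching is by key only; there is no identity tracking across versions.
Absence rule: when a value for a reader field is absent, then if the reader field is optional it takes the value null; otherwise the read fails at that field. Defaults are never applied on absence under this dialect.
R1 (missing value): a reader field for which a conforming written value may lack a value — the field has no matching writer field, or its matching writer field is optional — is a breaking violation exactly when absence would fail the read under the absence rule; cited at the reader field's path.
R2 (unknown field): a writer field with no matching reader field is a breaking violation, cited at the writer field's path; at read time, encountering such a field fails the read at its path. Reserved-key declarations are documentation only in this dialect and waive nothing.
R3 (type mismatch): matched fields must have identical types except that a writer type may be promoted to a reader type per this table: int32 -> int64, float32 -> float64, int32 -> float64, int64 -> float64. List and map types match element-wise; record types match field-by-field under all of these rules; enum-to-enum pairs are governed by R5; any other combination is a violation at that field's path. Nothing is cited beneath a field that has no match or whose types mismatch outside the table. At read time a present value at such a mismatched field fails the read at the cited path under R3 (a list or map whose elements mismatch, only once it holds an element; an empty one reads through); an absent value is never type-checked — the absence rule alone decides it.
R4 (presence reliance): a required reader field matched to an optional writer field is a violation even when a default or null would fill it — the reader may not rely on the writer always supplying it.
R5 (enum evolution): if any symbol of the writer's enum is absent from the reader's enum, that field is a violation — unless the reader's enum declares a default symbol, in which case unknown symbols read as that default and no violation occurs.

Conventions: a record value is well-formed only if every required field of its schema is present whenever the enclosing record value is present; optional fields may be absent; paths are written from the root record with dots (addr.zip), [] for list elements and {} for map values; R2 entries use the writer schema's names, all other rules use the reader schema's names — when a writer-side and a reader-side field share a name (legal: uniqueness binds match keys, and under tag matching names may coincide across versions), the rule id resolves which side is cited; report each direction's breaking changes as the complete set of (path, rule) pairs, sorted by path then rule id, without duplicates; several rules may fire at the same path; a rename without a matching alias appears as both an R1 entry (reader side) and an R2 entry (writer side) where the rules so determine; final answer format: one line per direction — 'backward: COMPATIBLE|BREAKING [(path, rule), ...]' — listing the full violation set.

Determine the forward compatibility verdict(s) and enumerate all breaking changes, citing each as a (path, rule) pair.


the writer's type comes first in each Shipment pair
forward analysis of Shipment with v1 as reader and v2 as writer:
  Role -> Role, writer required: severity aligns to severity
  string -> string, writer optional: email aligns to email
  bool -> int64, writer optional: zip aligns to zip
  float64 -> float64, writer optional: balance aligns to balance
  bytes -> float64, writer optional: factor aligns to factor
  bytes -> bytes, writer required: blob aligns to blob
  string -> float32, writer required: price aligns to price
  violation R3 at factor
  violation R3 at price
  violation R3 at zip
  => forward: BREAKING (3)

forward: BREAKING [(factor, R3), (price, R3), (zip, R3)]


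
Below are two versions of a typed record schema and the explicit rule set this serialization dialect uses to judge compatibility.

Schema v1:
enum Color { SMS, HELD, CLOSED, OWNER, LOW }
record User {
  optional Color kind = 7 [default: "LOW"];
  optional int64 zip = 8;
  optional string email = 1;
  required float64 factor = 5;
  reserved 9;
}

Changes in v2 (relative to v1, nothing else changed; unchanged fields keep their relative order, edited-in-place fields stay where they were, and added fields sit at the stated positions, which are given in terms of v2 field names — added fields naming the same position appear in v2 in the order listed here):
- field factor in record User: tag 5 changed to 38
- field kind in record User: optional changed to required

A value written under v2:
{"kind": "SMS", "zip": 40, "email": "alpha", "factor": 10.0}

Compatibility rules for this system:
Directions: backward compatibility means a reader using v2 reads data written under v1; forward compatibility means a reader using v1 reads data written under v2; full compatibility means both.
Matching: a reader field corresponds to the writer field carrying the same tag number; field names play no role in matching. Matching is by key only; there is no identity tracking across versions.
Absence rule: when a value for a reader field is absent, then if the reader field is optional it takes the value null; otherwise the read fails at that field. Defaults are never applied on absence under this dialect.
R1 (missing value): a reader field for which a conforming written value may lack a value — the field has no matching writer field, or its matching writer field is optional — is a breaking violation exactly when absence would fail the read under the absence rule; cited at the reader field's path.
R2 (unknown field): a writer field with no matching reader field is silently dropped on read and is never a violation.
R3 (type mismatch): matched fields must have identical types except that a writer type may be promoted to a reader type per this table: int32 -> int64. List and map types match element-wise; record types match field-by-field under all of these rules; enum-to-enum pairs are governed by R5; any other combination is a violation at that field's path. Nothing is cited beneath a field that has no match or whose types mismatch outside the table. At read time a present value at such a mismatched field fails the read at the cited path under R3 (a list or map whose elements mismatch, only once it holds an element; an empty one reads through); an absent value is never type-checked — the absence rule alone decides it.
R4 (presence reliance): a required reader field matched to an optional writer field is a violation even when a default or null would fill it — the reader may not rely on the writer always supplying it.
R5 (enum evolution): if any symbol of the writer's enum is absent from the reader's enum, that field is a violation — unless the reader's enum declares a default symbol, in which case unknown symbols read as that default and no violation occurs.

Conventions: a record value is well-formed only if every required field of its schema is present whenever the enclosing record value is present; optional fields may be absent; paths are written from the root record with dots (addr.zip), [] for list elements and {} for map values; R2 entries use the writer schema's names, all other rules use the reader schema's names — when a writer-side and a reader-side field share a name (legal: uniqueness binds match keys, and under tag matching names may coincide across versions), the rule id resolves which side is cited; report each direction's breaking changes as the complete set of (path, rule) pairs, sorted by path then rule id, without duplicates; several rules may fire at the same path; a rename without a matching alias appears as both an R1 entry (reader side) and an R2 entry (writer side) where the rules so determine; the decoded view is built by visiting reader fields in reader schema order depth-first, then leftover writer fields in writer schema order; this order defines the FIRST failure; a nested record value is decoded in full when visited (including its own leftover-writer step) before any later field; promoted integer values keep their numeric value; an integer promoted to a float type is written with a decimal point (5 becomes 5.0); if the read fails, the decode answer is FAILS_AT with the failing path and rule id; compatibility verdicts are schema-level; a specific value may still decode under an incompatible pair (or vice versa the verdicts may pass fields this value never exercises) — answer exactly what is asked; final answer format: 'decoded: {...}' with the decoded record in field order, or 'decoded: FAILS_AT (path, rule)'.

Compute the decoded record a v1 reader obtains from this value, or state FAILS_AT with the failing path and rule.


in User below, arrows point writer -> reader
migrating the User value to v1:
  kind := "SMS"
  zip := 40
  email := "alpha"
  read fails at factor under R1 (no fill)
  => FAILS_AT (factor, R1)
diffs on User not affecting the asked answer:
  field kind in record User: optional changed to required -> affects the rule determinations only; this particular User value decodes identically

decoded: FAILS_AT (factor, R1)


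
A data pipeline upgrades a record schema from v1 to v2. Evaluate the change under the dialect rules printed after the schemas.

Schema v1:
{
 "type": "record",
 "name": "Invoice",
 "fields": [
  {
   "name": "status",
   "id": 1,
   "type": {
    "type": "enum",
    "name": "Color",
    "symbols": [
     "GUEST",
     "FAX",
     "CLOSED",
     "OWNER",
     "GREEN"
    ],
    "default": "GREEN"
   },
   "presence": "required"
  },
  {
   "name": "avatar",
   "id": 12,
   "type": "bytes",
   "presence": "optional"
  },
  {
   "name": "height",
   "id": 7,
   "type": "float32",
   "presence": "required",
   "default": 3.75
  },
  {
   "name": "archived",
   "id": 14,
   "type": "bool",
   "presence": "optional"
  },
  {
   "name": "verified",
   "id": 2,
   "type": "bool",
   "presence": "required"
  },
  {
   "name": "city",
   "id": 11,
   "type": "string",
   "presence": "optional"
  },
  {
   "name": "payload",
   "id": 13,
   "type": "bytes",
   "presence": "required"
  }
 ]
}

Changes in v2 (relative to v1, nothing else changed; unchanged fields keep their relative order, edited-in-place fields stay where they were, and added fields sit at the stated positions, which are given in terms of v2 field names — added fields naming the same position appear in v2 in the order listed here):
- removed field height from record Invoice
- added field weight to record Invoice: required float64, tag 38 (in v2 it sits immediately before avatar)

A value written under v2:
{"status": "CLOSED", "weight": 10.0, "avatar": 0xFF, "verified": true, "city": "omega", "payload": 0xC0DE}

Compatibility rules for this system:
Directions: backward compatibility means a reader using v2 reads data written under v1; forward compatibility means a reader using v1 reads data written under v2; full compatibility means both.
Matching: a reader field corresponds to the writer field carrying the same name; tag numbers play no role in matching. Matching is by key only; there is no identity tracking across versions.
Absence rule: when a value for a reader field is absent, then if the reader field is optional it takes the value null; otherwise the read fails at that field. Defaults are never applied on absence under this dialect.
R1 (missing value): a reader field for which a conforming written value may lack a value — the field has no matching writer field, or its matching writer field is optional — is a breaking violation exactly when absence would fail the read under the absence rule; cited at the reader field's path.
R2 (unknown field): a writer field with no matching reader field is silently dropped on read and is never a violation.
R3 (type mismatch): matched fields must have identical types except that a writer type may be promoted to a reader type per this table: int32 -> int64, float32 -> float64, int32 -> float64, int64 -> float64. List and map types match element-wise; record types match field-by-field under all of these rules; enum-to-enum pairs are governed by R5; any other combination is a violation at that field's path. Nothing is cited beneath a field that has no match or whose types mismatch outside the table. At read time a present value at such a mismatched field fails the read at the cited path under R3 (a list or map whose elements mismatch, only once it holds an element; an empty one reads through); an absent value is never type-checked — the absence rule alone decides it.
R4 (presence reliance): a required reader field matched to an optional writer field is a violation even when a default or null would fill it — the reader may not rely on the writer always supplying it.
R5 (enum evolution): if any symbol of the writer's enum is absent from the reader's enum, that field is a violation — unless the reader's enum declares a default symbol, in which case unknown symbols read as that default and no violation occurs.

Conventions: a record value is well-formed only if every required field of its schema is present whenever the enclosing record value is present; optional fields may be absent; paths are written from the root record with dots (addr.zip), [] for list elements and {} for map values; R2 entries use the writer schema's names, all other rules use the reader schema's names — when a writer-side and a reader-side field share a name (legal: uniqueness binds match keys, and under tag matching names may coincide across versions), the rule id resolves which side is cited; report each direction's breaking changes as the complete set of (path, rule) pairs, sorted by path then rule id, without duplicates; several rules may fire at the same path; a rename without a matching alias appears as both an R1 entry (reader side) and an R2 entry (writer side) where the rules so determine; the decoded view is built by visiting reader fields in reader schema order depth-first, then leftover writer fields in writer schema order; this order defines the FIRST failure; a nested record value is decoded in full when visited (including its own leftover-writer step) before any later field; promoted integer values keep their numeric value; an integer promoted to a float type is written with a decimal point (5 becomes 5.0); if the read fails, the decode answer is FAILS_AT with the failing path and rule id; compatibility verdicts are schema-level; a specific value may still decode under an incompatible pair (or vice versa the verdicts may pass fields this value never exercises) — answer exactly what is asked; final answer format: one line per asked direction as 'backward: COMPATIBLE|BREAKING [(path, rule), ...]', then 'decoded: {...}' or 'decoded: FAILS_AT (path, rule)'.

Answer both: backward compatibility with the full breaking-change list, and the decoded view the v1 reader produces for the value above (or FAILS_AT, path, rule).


backward: BREAKING [(weight, R1)]; decoded: FAILS_AT (height, R1)

arrows below run writer -> reader for Invoice
backward for Invoice (reader v2, writer v1):
  status <- status (Color -> Color, writer required)
  no writer field matches reader weight
  avatar <- avatar (bytes -> bytes, writer optional)
  archived <- archived (bool -> bool, writer optional)
  verified <- verified (bool -> bool, writer required)
  city <- city (string -> string, writer optional)
  payload <- payload (bytes -> bytes, writer required)
  leftover writer field: height
  rule R1 violated at weight
  => 1 violation(s): backward is BREAKING for Invoice
migrating the Invoice value to v1:
  status := "CLOSED"
  avatar := 0xFF
  read fails at height under R1 (no fill)
  => FAILS_AT (height, R1)


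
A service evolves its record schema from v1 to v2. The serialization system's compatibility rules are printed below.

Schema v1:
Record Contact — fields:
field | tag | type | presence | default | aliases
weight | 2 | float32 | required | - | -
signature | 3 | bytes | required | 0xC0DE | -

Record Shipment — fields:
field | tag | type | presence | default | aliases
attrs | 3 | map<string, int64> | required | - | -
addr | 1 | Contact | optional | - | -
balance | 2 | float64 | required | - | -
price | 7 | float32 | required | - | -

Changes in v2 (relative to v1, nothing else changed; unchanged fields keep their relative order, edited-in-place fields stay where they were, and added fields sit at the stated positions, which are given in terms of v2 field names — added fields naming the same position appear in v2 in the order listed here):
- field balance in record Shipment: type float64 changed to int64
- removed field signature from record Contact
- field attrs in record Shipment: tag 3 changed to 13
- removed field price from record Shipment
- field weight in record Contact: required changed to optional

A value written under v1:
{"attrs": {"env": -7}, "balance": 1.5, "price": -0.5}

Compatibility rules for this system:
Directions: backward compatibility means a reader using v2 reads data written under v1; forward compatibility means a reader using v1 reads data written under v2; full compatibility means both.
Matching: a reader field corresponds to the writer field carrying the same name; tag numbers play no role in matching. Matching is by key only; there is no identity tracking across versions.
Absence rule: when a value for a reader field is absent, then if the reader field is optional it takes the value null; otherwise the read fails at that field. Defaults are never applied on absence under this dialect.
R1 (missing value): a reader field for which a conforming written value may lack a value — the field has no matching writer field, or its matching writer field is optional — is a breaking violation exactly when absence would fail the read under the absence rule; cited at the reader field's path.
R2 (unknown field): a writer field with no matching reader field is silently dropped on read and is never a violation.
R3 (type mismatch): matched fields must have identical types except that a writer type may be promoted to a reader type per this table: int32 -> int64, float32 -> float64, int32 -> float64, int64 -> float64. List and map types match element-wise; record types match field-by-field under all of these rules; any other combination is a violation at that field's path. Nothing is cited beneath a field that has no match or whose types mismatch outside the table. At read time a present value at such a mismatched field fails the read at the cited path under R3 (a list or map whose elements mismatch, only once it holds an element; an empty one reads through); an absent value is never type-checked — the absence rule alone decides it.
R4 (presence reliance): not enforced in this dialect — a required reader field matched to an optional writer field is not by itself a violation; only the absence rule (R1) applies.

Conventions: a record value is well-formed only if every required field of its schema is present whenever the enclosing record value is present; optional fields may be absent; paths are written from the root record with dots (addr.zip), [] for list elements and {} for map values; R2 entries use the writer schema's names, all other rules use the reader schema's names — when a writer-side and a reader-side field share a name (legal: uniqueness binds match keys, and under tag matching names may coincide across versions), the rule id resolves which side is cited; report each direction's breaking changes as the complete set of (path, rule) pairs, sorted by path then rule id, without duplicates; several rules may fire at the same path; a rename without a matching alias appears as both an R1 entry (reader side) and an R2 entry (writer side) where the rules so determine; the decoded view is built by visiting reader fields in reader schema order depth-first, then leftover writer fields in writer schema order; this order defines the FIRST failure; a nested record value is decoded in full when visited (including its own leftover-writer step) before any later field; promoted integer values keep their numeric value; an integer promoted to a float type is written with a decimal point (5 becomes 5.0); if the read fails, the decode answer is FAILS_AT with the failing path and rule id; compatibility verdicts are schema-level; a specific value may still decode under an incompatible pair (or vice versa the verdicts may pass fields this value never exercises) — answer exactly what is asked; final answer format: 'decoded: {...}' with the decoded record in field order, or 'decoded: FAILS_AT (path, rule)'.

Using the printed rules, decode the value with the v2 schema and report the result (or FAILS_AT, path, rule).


decoded: FAILS_AT (balance, R3)

the writer's type comes first in each Shipment pair
decode (reader v2):
  attrs := {"env": -7}
  addr := null (not supplied -> null)
  read fails at balance under R3
  => FAILS_AT (balance, R3)
remaining Shipment differences; none change what is asked:
  removed field signature from record Contact -> affects the rule determinations only; this particular Shipment value decodes identically
  field attrs in record Shipment: tag 3 changed to 13 -> no rule fires on it and the decoded Shipment view is identical with or without it
  removed field price from record Shipment -> affects the rule determinations only; this particular Shipment value decodes identically
  field weight in record Contact: required changed to optional -> affects the rule determinations only; this particular Shipment value decodes identically


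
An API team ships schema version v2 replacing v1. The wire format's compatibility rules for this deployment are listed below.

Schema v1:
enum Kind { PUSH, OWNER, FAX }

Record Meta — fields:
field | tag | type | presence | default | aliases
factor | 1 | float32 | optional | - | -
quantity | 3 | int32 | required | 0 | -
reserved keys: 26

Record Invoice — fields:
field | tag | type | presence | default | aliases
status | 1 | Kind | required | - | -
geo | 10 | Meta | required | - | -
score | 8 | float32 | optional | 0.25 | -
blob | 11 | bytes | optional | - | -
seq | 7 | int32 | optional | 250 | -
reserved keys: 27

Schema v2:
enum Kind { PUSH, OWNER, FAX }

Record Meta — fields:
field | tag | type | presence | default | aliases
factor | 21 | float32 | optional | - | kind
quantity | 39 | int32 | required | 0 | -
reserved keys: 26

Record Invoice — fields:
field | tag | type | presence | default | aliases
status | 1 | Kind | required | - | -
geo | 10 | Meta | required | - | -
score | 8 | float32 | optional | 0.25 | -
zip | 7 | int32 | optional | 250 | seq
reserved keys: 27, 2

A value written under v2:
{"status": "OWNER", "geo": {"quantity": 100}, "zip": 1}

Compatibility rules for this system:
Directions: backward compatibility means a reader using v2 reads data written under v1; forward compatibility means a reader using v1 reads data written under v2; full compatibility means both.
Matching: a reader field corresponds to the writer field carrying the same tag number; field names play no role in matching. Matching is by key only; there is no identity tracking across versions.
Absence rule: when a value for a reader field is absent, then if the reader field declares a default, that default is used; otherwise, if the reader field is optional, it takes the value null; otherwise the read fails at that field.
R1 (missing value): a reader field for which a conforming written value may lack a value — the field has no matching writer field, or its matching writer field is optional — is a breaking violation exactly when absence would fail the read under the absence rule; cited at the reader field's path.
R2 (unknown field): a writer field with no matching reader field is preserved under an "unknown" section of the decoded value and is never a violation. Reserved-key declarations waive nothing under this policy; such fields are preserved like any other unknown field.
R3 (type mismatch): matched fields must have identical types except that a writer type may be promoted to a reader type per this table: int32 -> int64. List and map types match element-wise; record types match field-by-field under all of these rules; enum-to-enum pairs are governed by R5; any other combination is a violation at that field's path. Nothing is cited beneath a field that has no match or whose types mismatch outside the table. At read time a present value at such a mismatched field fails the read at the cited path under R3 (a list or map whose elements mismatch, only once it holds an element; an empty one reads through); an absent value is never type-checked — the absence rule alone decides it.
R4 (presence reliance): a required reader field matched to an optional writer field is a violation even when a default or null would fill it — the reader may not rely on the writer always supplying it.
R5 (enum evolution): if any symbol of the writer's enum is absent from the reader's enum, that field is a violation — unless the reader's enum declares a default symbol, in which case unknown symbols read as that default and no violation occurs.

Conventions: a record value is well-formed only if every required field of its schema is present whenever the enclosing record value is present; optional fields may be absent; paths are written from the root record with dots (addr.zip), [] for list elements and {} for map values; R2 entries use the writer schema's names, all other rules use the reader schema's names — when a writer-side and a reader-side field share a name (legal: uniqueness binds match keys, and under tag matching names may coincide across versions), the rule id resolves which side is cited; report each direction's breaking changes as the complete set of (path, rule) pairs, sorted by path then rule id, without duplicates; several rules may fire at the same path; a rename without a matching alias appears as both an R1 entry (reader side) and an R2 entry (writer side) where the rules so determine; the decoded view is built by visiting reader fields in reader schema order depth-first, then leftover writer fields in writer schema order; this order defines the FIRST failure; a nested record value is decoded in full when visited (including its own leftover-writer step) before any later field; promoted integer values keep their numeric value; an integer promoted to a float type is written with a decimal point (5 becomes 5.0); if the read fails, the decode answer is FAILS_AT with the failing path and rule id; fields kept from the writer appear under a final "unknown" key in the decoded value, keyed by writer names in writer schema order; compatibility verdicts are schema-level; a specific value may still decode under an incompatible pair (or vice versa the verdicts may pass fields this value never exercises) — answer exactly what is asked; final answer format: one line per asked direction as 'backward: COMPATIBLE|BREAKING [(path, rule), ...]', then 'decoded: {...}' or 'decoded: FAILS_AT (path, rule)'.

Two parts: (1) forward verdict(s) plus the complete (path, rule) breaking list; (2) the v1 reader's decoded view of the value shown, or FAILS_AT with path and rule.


in Invoice below, arrows point writer -> reader
forward for Invoice (reader v1, writer v2):
  status: Kind -> Kind, writer required; from status
  geo: Meta -> Meta, writer required; from geo
  score: float32 -> float32, writer optional; from score
  blob has no writer counterpart
  seq: int32 -> int32, writer optional; from zip
  geo.factor has no writer counterpart
  geo.quantity has no writer counterpart
  leftover writer field: geo.factor
  leftover writer field: geo.quantity
  => forward verdict for Invoice: COMPATIBLE, no violations
decoding the Invoice value with the v1 reader:
  status := "OWNER"
  geo.factor := null (missing; optional => null)
  geo.quantity := 0 (missing; default applied)
  writer geo.quantity: kept under "unknown"
  score := 0.25 (missing; default applied)
  blob := null (missing; optional => null)
  seq := 1 (from writer zip)
  => decoded: {"status": "OWNER", "geo": {"factor": null, "quantity": 0, "unknown": {"quantity": 100}}, "score": 0.25, "blob": null, "seq": 1}
ruling out the remaining Invoice differences:
  renamed field seq to zip in record Invoice (alias seq declared on the renamed field) -> fires no rule on Invoice, leaving the asked answer as it is
  field factor in record Meta: tag 1 changed to 21 -> fires no rule on Invoice, leaving the asked answer as it is
  removed field blob from record Invoice -> fires no rule on Invoice, leaving the asked answer as it is

forward: COMPATIBLE []; decoded: {"status": "OWNER", "geo": {"factor": null, "quantity": 0, "unknown": {"quantity": 100}}, "score": 0.25, "blob": null, "seq": 1}
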